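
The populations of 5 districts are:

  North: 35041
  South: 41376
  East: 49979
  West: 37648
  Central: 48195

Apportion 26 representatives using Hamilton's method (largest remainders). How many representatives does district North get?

Total 212239; standard divisor 212239/26 ≈ 8163.038.
Standard quotas: North 4.2926, South 5.0687, East 6.1226, West 4.6120, Central 5.9041.
Lower quotas: North 4, South 5, East 6, West 4, Central 5 (sum 24, leaving 2 seats).
Remainders in descending order: Central 0.9041, West 0.6120, North 0.2926, East 0.1226, South 0.0687.
The surplus seats go to Central, West.
North receives 4.

4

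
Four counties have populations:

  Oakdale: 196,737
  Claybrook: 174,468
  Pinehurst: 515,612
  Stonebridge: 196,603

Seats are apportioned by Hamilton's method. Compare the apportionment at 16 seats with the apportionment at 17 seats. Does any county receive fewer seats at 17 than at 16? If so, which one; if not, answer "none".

At 16 seats: Oakdale 3, Claybrook 2, Pinehurst 8, Stonebridge 3.
At 17 seats: Oakdale 3, Claybrook 3, Pinehurst 8, Stonebridge 3.
No county's allocation decreased.

none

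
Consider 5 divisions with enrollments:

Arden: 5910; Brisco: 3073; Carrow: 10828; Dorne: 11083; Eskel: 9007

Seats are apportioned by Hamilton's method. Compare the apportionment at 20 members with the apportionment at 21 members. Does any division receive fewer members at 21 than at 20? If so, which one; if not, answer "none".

Brisco

At 20 seats: Arden 3, Brisco 2, Carrow 5, Dorne 6, Eskel 4.
At 21 seats: Arden 3, Brisco 1, Carrow 6, Dorne 6, Eskel 5.
Brisco drops from 2 to 1.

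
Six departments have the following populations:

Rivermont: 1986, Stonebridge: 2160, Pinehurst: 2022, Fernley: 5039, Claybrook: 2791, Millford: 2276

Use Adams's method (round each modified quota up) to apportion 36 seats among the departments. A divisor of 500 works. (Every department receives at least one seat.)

Rivermont 4, Stonebridge 5, Pinehurst 5, Fernley 11, Claybrook 6, Millford 5

With modified divisor 500: modified quotas Rivermont 3.972, Stonebridge 4.320, Pinehurst 4.044, Fernley 10.078, Claybrook 5.582, Millford 4.552.
Rounding up: Rivermont 4, Stonebridge 5, Pinehurst 5, Fernley 11, Claybrook 6, Millford 5 (total 36).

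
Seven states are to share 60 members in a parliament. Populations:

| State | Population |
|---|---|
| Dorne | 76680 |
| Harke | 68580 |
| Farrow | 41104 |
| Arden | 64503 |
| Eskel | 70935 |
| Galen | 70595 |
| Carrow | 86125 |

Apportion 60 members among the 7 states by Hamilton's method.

Dorne=10, Harke=8, Farrow=5, Arden=8, Eskel=9, Galen=9, Carrow=11

The standard divisor is 478522/60 ≈ 7975.367.
Standard quotas: Dorne 9.6146, Harke 8.5990, Farrow 5.1539, Arden 8.0878, Eskel 8.8943, Galen 8.8516, Carrow 10.7989.
Lower quotas: Dorne 9, Harke 8, Farrow 5, Arden 8, Eskel 8, Galen 8, Carrow 10 (sum 56, leaving 4 seats).
Remainders in descending order: Eskel 0.8943, Galen 0.8516, Carrow 0.7989, Dorne 0.6146, Harke 0.5990, Farrow 0.1539, Arden 0.0878.
Largest remainders: Eskel, Galen, Carrow, Dorne receive the extra seats.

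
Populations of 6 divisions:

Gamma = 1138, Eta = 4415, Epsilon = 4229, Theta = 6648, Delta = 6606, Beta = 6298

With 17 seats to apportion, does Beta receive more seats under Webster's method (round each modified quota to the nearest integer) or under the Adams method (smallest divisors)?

Webster: Gamma 1, Eta 2, Epsilon 2, Theta 4, Delta 4, Beta 4.
Adams: Gamma 1, Eta 3, Epsilon 2, Theta 4, Delta 4, Beta 3.
Beta gets 4 under Webster and 3 under Adams.

Webster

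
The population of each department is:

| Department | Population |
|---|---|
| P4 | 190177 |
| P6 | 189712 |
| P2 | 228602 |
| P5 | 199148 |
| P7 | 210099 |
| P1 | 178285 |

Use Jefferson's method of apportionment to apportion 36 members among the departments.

P4 6, P6 6, P2 7, P5 6, P7 6, P1 5

Standard divisor 1196023/36 ≈ 33222.861; standard quotas: P4 5.724, P6 5.710, P2 6.881, P5 5.994, P7 6.324, P1 5.366.
Rounding down gives 5, 5, 6, 5, 6, 5 = 32 seats, so the divisor must be adjusted.
With modified divisor 30800: modified quotas P4 6.175, P6 6.159, P2 7.422, P5 6.466, P7 6.821, P1 5.788.
Rounding down: P4 6, P6 6, P2 7, P5 6, P7 6, P1 5 (total 36).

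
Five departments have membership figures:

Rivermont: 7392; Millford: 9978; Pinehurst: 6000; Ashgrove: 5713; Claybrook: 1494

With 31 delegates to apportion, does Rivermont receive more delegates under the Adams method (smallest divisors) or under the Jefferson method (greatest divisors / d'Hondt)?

Jefferson

Adams: Rivermont 7, Millford 10, Pinehurst 6, Ashgrove 6, Claybrook 2.
Jefferson: Rivermont 8, Millford 10, Pinehurst 6, Ashgrove 6, Claybrook 1.
Rivermont gets 7 under Adams and 8 under Jefferson.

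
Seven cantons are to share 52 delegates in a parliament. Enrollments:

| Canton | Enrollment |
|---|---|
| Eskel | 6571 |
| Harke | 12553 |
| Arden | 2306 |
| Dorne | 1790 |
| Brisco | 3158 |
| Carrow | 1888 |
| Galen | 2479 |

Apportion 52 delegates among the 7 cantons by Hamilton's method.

Total 30745; standard divisor 30745/52 ≈ 591.25.
Standard quotas: Eskel 11.1137, Harke 21.2313, Arden 3.9002, Dorne 3.0275, Brisco 5.3412, Carrow 3.1932, Galen 4.1928.
Lower quotas: Eskel 11, Harke 21, Arden 3, Dorne 3, Brisco 5, Carrow 3, Galen 4 (sum 50, leaving 2 seats).
Remainders in descending order: Arden 0.9002, Brisco 0.3412, Harke 0.2313, Carrow 0.1932, Galen 0.1928, Eskel 0.1137, Dorne 0.0275.
The surplus seats go to Arden, Brisco.

Eskel=11; Harke=21; Arden=4; Dorne=3; Brisco=6; Carrow=3; Galen=4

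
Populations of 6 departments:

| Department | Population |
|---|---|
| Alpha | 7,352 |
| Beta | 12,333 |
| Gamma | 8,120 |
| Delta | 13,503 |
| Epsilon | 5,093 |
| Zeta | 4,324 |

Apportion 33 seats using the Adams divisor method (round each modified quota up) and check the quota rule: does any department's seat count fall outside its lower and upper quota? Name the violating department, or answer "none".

Standard quotas: Alpha 4.783, Beta 8.023, Gamma 5.283, Delta 8.785, Epsilon 3.313, Zeta 2.813.
Adams allocation: Alpha 5, Beta 8, Gamma 5, Delta 8, Epsilon 4, Zeta 3.
Every allocation lies between the lower and upper quota.

none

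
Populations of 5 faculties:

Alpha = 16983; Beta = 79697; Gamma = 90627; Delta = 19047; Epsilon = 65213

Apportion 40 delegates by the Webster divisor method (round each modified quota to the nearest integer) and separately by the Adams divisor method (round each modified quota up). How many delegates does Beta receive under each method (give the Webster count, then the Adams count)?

12 and 11

Webster: Alpha 2, Beta 12, Gamma 13, Delta 3, Epsilon 10.
Adams: Alpha 3, Beta 11, Gamma 13, Delta 3, Epsilon 10.
Beta gets 12 under Webster and 11 under Adams.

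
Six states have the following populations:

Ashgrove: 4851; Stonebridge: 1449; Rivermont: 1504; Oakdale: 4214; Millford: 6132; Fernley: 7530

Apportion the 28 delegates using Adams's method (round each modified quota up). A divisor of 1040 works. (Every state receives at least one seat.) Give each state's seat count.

Ashgrove=5, Stonebridge=2, Rivermont=2, Oakdale=5, Millford=6, Fernley=8

With modified divisor 1040: modified quotas Ashgrove 4.664, Stonebridge 1.393, Rivermont 1.446, Oakdale 4.052, Millford 5.896, Fernley 7.240.
Rounding up: Ashgrove 5, Stonebridge 2, Rivermont 2, Oakdale 5, Millford 6, Fernley 8 (total 28).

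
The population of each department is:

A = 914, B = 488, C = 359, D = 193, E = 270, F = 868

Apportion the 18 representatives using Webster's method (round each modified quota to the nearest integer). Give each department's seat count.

A: 5, B: 3, C: 2, D: 1, E: 2, F: 5

Standard divisor 3092/18 ≈ 171.778; standard quotas: A 5.321, B 2.841, C 2.090, D 1.124, E 1.572, F 5.053.
Rounding to the nearest integer gives A 5, B 3, C 2, D 1, E 2, F 5 — total 18, matching the house size, so no adjustment is needed.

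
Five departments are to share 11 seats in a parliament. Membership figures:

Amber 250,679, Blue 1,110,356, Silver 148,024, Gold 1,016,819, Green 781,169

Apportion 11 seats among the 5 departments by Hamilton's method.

Amber 1, Blue 4, Silver 0, Gold 3, Green 3

Standard divisor: 3307047 ÷ 11 ≈ 300640.636.
Standard quotas: Amber 0.8338, Blue 3.6933, Silver 0.4924, Gold 3.3822, Green 2.5983.
Lower quotas: Amber 0, Blue 3, Silver 0, Gold 3, Green 2 (sum 8, leaving 3 seats).
Remainders in descending order: Amber 0.8338, Blue 0.6933, Green 0.5983, Silver 0.4924, Gold 0.3822.
The surplus seats go to Amber, Blue, Green.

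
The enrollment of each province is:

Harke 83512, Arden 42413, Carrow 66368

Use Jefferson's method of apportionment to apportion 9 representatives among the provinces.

Harke 4, Arden 2, Carrow 3

Standard divisor 192293/9 ≈ 21365.889; standard quotas: Harke 3.909, Arden 1.985, Carrow 3.106.
Rounding down gives 3, 1, 3 = 7 seats, so the divisor must be adjusted.
With modified divisor 18800: modified quotas Harke 4.442, Arden 2.256, Carrow 3.530.
Rounding down: Harke 4, Arden 2, Carrow 3 (total 9).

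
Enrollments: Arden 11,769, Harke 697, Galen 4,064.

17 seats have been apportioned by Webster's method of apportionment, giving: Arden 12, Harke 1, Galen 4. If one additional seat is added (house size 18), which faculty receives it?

Arden

Priority for the next seat is population ÷ (current seats + 0.5).
Priorities: Arden 941.520, Harke 464.667, Galen 903.111.
Highest priority: Arden.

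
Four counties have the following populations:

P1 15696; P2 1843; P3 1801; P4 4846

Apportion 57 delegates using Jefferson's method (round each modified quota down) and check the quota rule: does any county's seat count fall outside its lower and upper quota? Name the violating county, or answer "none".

Standard quotas: P1 36.991, P2 4.343, P3 4.244, P4 11.421.
Jefferson allocation: P1 38, P2 4, P3 4, P4 11.
P1 has quota 36.991 (lower 36, upper 37) but receives 38 — outside the quota interval.

P1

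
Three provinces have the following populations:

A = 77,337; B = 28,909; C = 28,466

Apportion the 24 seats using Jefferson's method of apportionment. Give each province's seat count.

A: 14, B: 5, C: 5

Standard divisor 134712/24 ≈ 5613; standard quotas: A 13.778, B 5.150, C 5.071.
Rounding down gives 13, 5, 5 = 23 seats, so the divisor must be adjusted.
With modified divisor 5300: modified quotas A 14.592, B 5.455, C 5.371.
Rounding down: A 14, B 5, C 5 (total 24).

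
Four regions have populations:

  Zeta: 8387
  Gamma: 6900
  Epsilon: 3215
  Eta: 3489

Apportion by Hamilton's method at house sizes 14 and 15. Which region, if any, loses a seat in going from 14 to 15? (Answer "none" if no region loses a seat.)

At 14 seats: Zeta 5, Gamma 5, Epsilon 2, Eta 2.
At 15 seats: Zeta 6, Gamma 5, Epsilon 2, Eta 2.
No region's allocation decreased.

none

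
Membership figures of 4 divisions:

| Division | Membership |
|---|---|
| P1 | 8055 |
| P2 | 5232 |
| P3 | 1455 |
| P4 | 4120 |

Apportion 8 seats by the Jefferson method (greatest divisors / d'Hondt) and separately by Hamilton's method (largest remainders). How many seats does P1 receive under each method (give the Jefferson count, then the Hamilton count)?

4 and 3

Jefferson: P1 4, P2 2, P3 0, P4 2.
Hamilton: P1 3, P2 2, P3 1, P4 2.
P1 gets 4 under Jefferson and 3 under Hamilton.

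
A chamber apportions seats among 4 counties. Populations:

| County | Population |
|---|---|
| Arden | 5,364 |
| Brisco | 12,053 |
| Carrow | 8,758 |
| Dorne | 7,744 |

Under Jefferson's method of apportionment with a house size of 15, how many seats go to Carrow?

Standard divisor 33919/15 ≈ 2261.267; standard quotas: Arden 2.372, Brisco 5.330, Carrow 3.873, Dorne 3.425.
Rounding down gives 2, 5, 3, 3 = 13 seats, so the divisor must be adjusted.
With modified divisor 2000: modified quotas Arden 2.682, Brisco 6.027, Carrow 4.379, Dorne 3.872.
Rounding down: Arden 2, Brisco 6, Carrow 4, Dorne 3 (total 15).
Carrow receives 4.

4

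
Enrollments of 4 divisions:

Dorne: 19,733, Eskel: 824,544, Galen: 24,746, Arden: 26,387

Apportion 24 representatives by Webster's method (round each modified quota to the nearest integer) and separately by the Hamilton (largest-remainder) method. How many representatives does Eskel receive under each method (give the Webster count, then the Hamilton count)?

Webster: Dorne 1, Eskel 21, Galen 1, Arden 1.
Hamilton: Dorne 0, Eskel 22, Galen 1, Arden 1.
Eskel gets 21 under Webster and 22 under Hamilton.

21 and 22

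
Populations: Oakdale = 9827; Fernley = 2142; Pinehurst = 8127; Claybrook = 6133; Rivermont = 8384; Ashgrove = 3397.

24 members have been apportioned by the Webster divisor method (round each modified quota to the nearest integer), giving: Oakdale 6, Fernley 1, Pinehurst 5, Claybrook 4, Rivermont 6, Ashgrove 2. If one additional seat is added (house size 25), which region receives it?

Oakdale

Priority for the next seat is population ÷ (current seats + 0.5).
Priorities: Oakdale 1511.846, Fernley 1428.000, Pinehurst 1477.636, Claybrook 1362.889, Rivermont 1289.846, Ashgrove 1358.800.
Highest priority: Oakdale.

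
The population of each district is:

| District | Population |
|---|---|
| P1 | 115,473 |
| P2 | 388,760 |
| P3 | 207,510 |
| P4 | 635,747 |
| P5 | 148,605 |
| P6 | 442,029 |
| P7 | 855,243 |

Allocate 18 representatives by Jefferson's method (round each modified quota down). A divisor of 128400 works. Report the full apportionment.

P1 0, P2 3, P3 1, P4 4, P5 1, P6 3, P7 6

With modified divisor 128400: modified quotas P1 0.899, P2 3.028, P3 1.616, P4 4.951, P5 1.157, P6 3.443, P7 6.661.
Rounding down: P1 0, P2 3, P3 1, P4 4, P5 1, P6 3, P7 6 (total 18).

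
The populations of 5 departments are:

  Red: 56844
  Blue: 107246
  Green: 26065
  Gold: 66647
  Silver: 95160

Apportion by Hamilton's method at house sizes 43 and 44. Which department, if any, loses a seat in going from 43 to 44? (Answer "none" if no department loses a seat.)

none

At 43 seats: Red 7, Blue 13, Green 3, Gold 8, Silver 12.
At 44 seats: Red 7, Blue 14, Green 3, Gold 8, Silver 12.
No department's allocation decreased.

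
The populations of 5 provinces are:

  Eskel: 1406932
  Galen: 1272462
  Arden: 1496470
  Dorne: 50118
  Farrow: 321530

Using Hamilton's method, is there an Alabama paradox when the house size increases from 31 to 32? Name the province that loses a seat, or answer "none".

none

At 31 seats: Eskel 10, Galen 9, Arden 10, Dorne 0, Farrow 2.
At 32 seats: Eskel 10, Galen 9, Arden 11, Dorne 0, Farrow 2.
No province's allocation decreased.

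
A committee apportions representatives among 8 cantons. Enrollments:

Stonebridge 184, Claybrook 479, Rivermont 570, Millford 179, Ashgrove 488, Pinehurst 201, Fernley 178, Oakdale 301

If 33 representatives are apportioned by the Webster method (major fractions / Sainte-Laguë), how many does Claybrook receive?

Standard divisor 2580/33 ≈ 78.182; standard quotas: Stonebridge 2.353, Claybrook 6.127, Rivermont 7.291, Millford 2.290, Ashgrove 6.242, Pinehurst 2.571, Fernley 2.277, Oakdale 3.850.
Rounding to the nearest integer gives 2, 6, 7, 2, 6, 3, 2, 4 = 32 seats, so the divisor must be adjusted.
With modified divisor 75.5: modified quotas Stonebridge 2.437, Claybrook 6.344, Rivermont 7.550, Millford 2.371, Ashgrove 6.464, Pinehurst 2.662, Fernley 2.358, Oakdale 3.987.
Rounding to the nearest integer: Stonebridge 2, Claybrook 6, Rivermont 8, Millford 2, Ashgrove 6, Pinehurst 3, Fernley 2, Oakdale 4 (total 33).
Claybrook receives 6.

6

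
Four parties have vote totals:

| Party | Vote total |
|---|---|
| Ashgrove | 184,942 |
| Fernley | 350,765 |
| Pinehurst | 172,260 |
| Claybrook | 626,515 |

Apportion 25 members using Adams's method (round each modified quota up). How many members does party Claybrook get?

11

Standard divisor 1334482/25 ≈ 53379.28; standard quotas: Ashgrove 3.465, Fernley 6.571, Pinehurst 3.227, Claybrook 11.737.
Rounding up gives 4, 7, 4, 12 = 27 seats, so the divisor must be adjusted.
With modified divisor 57900: modified quotas Ashgrove 3.194, Fernley 6.058, Pinehurst 2.975, Claybrook 10.821.
Rounding up: Ashgrove 4, Fernley 7, Pinehurst 3, Claybrook 11 (total 25).
Claybrook receives 11.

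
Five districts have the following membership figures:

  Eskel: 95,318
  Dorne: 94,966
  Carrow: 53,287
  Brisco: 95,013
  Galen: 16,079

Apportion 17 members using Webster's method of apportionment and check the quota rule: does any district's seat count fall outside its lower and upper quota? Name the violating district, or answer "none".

Standard quotas: Eskel 4.569, Dorne 4.552, Carrow 2.554, Brisco 4.554, Galen 0.771.
Webster allocation: Eskel 5, Dorne 4, Carrow 3, Brisco 4, Galen 1.
Every allocation lies between the lower and upper quota.

none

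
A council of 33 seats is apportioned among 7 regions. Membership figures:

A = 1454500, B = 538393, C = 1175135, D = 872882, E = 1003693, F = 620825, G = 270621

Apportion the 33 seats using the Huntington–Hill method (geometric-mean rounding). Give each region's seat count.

A 8, B 3, C 6, D 5, E 6, F 3, G 2

With divisor 182288: modified quotas A 7.979, B 2.954, C 6.447, D 4.788, E 5.506, F 3.406, G 1.485.
Geometric-mean thresholds: A √(7·8)=7.483, B √(2·3)=2.449, C √(6·7)=6.481, D √(4·5)=4.472, E √(5·6)=5.477, F √(3·4)=3.464, G √(1·2)=1.414.
Each quota rounded against its threshold gives A 8, B 3, C 6, D 5, E 6, F 3, G 2 (total 33).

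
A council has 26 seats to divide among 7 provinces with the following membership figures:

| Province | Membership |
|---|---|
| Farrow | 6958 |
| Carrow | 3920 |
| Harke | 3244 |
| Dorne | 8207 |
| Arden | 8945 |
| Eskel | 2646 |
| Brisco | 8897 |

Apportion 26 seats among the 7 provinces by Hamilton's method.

Standard divisor: 42817 ÷ 26 ≈ 1646.808.
Standard quotas: Farrow 4.2251, Carrow 2.3804, Harke 1.9699, Dorne 4.9836, Arden 5.4317, Eskel 1.6067, Brisco 5.4026.
Lower quotas: Farrow 4, Carrow 2, Harke 1, Dorne 4, Arden 5, Eskel 1, Brisco 5 (sum 22, leaving 4 seats).
Remainders in descending order: Dorne 0.9836, Harke 0.9699, Eskel 0.6067, Arden 0.4317, Brisco 0.4026, Carrow 0.3804, Farrow 0.2251.
Largest remainders: Dorne, Harke, Eskel, Arden receive the extra seats.

Farrow=4, Carrow=2, Harke=2, Dorne=5, Arden=6, Eskel=2, Brisco=5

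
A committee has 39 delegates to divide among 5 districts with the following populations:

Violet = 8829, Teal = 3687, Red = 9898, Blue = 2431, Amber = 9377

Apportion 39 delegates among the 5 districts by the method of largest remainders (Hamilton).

Violet 10, Teal 4, Red 11, Blue 3, Amber 11

Standard divisor: 34222 ÷ 39 ≈ 877.487.
Standard quotas: Violet 10.0617, Teal 4.2018, Red 11.2799, Blue 2.7704, Amber 10.6862.
Lower quotas: Violet 10, Teal 4, Red 11, Blue 2, Amber 10 (sum 37, leaving 2 seats).
Remainders in descending order: Blue 0.7704, Amber 0.6862, Red 0.2799, Teal 0.2018, Violet 0.0617.
The surplus seats go to Blue, Amber.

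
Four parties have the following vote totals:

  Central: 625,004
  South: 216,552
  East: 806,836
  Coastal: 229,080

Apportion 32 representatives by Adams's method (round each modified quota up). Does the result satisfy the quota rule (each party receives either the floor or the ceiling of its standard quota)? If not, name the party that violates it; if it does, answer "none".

none

Standard quotas: Central 10.653, South 3.691, East 13.752, Coastal 3.904.
Adams allocation: Central 11, South 4, East 13, Coastal 4.
Every allocation lies between the lower and upper quota.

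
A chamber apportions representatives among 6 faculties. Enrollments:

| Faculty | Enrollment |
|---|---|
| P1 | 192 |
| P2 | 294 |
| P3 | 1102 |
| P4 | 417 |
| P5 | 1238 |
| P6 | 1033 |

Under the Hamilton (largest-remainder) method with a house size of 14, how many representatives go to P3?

4

Total 4276; standard divisor 4276/14 ≈ 305.429.
Standard quotas: P1 0.629, P2 0.963, P3 3.608, P4 1.365, P5 4.053, P6 3.382.
Lower quotas: P1 0, P2 0, P3 3, P4 1, P5 4, P6 3 (sum 11, leaving 3 seats).
Remainders in descending order: P2 0.963, P1 0.629, P3 0.608, P6 0.382, P4 0.365, P5 0.053.
Largest remainders: P2, P1, P3 receive the extra seats.
P3 receives 4.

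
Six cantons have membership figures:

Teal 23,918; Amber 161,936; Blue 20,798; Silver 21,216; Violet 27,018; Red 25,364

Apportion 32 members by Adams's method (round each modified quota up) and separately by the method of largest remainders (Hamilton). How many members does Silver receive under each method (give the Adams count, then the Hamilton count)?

3 and 2

Adams: Teal 3, Amber 17, Blue 3, Silver 3, Violet 3, Red 3.
Hamilton: Teal 3, Amber 19, Blue 2, Silver 2, Violet 3, Red 3.
Silver gets 3 under Adams and 2 under Hamilton.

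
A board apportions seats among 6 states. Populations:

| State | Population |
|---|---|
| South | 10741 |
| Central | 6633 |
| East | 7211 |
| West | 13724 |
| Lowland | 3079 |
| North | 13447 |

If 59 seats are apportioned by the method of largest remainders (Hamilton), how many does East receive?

8

The standard divisor is 54835/59 ≈ 929.407.
Standard quotas: South 11.5568, Central 7.1368, East 7.7587, West 14.7664, Lowland 3.3129, North 14.4684.
Lower quotas: South 11, Central 7, East 7, West 14, Lowland 3, North 14 (sum 56, leaving 3 seats).
Remainders in descending order: West 0.7664, East 0.7587, South 0.5568, North 0.4684, Lowland 0.3129, Central 0.1368.
Largest remainders: West, East, South receive the extra seats.
East receives 8.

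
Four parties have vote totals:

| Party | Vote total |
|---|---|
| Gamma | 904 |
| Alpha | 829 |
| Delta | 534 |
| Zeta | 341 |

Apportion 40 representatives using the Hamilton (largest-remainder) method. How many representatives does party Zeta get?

5

Standard divisor: 2608 ÷ 40 ≈ 65.2.
Standard quotas: Gamma 13.865, Alpha 12.715, Delta 8.190, Zeta 5.230.
Lower quotas: Gamma 13, Alpha 12, Delta 8, Zeta 5 (sum 38, leaving 2 seats).
Remainders in descending order: Gamma 0.865, Alpha 0.715, Zeta 0.230, Delta 0.190.
Largest remainders: Gamma, Alpha receive the extra seats.
Zeta receives 5.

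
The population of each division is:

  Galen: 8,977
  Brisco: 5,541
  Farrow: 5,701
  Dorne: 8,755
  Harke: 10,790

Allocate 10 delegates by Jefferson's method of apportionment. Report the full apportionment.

Standard divisor 39764/10 ≈ 3976.4; standard quotas: Galen 2.258, Brisco 1.393, Farrow 1.434, Dorne 2.202, Harke 2.714.
Rounding down gives 2, 1, 1, 2, 2 = 8 seats, so the divisor must be adjusted.
With modified divisor 2960: modified quotas Galen 3.033, Brisco 1.872, Farrow 1.926, Dorne 2.958, Harke 3.645.
Rounding down: Galen 3, Brisco 1, Farrow 1, Dorne 2, Harke 3 (total 10).

Galen: 3; Brisco: 1; Farrow: 1; Dorne: 2; Harke: 3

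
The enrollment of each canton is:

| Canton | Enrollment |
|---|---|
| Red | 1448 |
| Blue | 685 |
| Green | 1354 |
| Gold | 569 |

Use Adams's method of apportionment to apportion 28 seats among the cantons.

Red=10; Blue=5; Green=9; Gold=4

Standard divisor 4056/28 ≈ 144.857; standard quotas: Red 9.996, Blue 4.729, Green 9.347, Gold 3.928.
Rounding up gives 10, 5, 10, 4 = 29 seats, so the divisor must be adjusted.
With modified divisor 160: modified quotas Red 9.050, Blue 4.281, Green 8.463, Gold 3.556.
Rounding up: Red 10, Blue 5, Green 9, Gold 4 (total 28).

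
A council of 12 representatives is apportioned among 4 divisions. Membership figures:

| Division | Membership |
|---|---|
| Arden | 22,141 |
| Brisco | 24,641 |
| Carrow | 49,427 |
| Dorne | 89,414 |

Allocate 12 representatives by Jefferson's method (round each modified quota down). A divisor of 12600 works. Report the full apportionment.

With modified divisor 12600: modified quotas Arden 1.757, Brisco 1.956, Carrow 3.923, Dorne 7.096.
Rounding down: Arden 1, Brisco 1, Carrow 3, Dorne 7 (total 12).

Arden=1; Brisco=1; Carrow=3; Dorne=7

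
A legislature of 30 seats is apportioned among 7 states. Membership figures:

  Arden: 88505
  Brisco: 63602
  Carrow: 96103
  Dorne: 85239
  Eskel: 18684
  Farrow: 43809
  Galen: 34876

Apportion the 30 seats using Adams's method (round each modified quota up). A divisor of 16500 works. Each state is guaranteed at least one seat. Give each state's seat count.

Arden: 6; Brisco: 4; Carrow: 6; Dorne: 6; Eskel: 2; Farrow: 3; Galen: 3

With modified divisor 16500: modified quotas Arden 5.364, Brisco 3.855, Carrow 5.824, Dorne 5.166, Eskel 1.132, Farrow 2.655, Galen 2.114.
Rounding up: Arden 6, Brisco 4, Carrow 6, Dorne 6, Eskel 2, Farrow 3, Galen 3 (total 30).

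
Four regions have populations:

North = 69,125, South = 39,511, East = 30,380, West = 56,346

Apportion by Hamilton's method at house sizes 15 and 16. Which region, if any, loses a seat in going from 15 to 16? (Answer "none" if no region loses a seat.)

At 15 seats: North 5, South 3, East 3, West 4.
At 16 seats: North 6, South 3, East 2, West 5.
East drops from 3 to 2.

East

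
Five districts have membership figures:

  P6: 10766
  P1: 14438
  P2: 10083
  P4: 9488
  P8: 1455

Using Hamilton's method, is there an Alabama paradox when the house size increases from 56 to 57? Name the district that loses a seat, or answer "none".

none

At 56 seats: P6 13, P1 17, P2 12, P4 12, P8 2.
At 57 seats: P6 13, P1 18, P2 12, P4 12, P8 2.
No district's allocation decreased.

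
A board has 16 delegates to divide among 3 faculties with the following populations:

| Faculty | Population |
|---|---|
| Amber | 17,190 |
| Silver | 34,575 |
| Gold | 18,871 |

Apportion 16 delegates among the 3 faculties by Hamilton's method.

Amber: 4, Silver: 8, Gold: 4

Total 70636; standard divisor 70636/16 ≈ 4414.75.
Standard quotas: Amber 3.8938, Silver 7.8317, Gold 4.2745.
Lower quotas: Amber 3, Silver 7, Gold 4 (sum 14, leaving 2 seats).
Remainders in descending order: Amber 0.8938, Silver 0.8317, Gold 0.2745.
The surplus seats go to Amber, Silver.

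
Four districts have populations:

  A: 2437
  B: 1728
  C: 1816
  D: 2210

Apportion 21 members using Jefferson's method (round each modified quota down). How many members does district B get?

4

Standard divisor 8191/21 ≈ 390.048; standard quotas: A 6.248, B 4.430, C 4.656, D 5.666.
Rounding down gives 6, 4, 4, 5 = 19 seats, so the divisor must be adjusted.
With modified divisor 360: modified quotas A 6.769, B 4.800, C 5.044, D 6.139.
Rounding down: A 6, B 4, C 5, D 6 (total 21).
B receives 4.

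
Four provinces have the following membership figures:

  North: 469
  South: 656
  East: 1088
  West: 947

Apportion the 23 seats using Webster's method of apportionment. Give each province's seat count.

Standard divisor 3160/23 ≈ 137.391; standard quotas: North 3.414, South 4.775, East 7.919, West 6.893.
Rounding to the nearest integer gives North 3, South 5, East 8, West 7 — total 23, matching the house size, so no adjustment is needed.

North 3, South 5, East 8, West 7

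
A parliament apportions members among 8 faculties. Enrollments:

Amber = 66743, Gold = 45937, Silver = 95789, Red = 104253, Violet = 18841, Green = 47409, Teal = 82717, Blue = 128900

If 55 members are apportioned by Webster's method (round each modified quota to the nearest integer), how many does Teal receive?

8

Standard divisor 590589/55 ≈ 10737.982; standard quotas: Amber 6.216, Gold 4.278, Silver 8.921, Red 9.709, Violet 1.755, Green 4.415, Teal 7.703, Blue 12.004.
Rounding to the nearest integer gives Amber 6, Gold 4, Silver 9, Red 10, Violet 2, Green 4, Teal 8, Blue 12 — total 55, matching the house size, so no adjustment is needed.
Teal receives 8.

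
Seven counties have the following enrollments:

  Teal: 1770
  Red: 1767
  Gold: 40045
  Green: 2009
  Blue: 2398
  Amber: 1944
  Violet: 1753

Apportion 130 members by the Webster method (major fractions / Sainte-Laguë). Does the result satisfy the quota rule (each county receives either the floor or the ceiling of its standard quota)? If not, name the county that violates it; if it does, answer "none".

Standard quotas: Teal 4.452, Red 4.444, Gold 100.721, Green 5.053, Blue 6.031, Amber 4.890, Violet 4.409.
Webster allocation: Teal 4, Red 4, Gold 102, Green 5, Blue 6, Amber 5, Violet 4.
Gold has quota 100.721 (lower 100, upper 101) but receives 102 — outside the quota interval.

Gold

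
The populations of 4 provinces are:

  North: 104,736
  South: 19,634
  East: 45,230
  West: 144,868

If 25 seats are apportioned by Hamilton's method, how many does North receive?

The standard divisor is 314468/25 ≈ 12578.72.
Standard quotas: North 8.3264, South 1.5609, East 3.5958, West 11.5169.
Lower quotas: North 8, South 1, East 3, West 11 (sum 23, leaving 2 seats).
Remainders in descending order: East 0.5958, South 0.5609, West 0.5169, North 0.3264.
The surplus seats go to East, South.
North receives 8.

8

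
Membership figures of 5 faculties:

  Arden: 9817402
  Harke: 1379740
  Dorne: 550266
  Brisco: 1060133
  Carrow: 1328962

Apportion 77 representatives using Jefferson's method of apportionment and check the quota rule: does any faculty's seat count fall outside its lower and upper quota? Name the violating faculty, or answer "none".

Standard quotas: Arden 53.474, Harke 7.515, Dorne 2.997, Brisco 5.774, Carrow 7.239.
Jefferson allocation: Arden 55, Harke 7, Dorne 3, Brisco 5, Carrow 7.
Arden has quota 53.474 (lower 53, upper 54) but receives 55 — outside the quota interval.

Arden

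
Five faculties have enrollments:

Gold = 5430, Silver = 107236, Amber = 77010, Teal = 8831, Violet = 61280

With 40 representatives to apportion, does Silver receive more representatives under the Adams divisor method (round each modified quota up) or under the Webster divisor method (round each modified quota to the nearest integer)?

Adams: Gold 1, Silver 16, Amber 12, Teal 2, Violet 9.
Webster: Gold 1, Silver 17, Amber 12, Teal 1, Violet 9.
Silver gets 16 under Adams and 17 under Webster.

Webster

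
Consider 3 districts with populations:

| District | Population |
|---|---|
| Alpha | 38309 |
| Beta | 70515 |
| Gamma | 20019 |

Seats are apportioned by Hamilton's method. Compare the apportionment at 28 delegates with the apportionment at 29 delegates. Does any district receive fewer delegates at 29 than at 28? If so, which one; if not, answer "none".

At 28 seats: Alpha 8, Beta 15, Gamma 5.
At 29 seats: Alpha 9, Beta 16, Gamma 4.
Gamma drops from 5 to 4.

Gamma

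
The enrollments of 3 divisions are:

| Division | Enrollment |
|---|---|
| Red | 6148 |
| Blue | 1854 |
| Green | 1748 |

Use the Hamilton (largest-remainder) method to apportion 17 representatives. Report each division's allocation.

The standard divisor is 9750/17 ≈ 573.529.
Standard quotas: Red 10.7196, Blue 3.2326, Green 3.0478.
Lower quotas: Red 10, Blue 3, Green 3 (sum 16, leaving 1 seat).
Remainders in descending order: Red 0.7196, Blue 0.2326, Green 0.0478.
Largest remainder: Red receives the extra seat.

Red=11, Blue=3, Green=3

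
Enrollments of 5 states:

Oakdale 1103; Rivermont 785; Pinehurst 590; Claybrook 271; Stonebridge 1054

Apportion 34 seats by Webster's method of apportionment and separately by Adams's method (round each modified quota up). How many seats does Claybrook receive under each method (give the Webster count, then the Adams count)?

2 and 3

Webster: Oakdale 10, Rivermont 7, Pinehurst 5, Claybrook 2, Stonebridge 10.
Adams: Oakdale 10, Rivermont 7, Pinehurst 5, Claybrook 3, Stonebridge 9.
Claybrook gets 2 under Webster and 3 under Adams.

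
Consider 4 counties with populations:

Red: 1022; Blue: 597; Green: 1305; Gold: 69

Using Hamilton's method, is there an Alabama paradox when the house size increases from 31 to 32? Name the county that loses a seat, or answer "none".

none

At 31 seats: Red 11, Blue 6, Green 13, Gold 1.
At 32 seats: Red 11, Blue 6, Green 14, Gold 1.
No county's allocation decreased.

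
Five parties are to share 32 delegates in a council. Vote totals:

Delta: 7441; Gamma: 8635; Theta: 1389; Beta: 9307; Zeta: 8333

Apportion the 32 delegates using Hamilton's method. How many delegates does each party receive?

Delta 7, Gamma 8, Theta 1, Beta 8, Zeta 8

Total 35105; standard divisor 35105/32 ≈ 1097.031.
Standard quotas: Delta 6.7829, Gamma 7.8712, Theta 1.2661, Beta 8.4838, Zeta 7.5960.
Lower quotas: Delta 6, Gamma 7, Theta 1, Beta 8, Zeta 7 (sum 29, leaving 3 seats).
Remainders in descending order: Gamma 0.8712, Delta 0.7829, Zeta 0.5960, Beta 0.4838, Theta 0.2661.
The surplus seats go to Gamma, Delta, Zeta.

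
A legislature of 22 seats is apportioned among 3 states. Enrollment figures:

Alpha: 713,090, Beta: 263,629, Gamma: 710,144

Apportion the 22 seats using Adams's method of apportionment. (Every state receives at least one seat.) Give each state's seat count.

Standard divisor 1686863/22 ≈ 76675.591; standard quotas: Alpha 9.300, Beta 3.438, Gamma 9.262.
Rounding up gives 10, 4, 10 = 24 seats, so the divisor must be adjusted.
With modified divisor 83600: modified quotas Alpha 8.530, Beta 3.153, Gamma 8.495.
Rounding up: Alpha 9, Beta 4, Gamma 9 (total 22).

Alpha=9; Beta=4; Gamma=9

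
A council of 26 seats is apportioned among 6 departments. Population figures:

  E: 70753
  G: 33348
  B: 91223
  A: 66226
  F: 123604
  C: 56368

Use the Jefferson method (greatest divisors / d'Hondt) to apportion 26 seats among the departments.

Standard divisor 441522/26 ≈ 16981.615; standard quotas: E 4.166, G 1.964, B 5.372, A 3.900, F 7.279, C 3.319.
Rounding down gives 4, 1, 5, 3, 7, 3 = 23 seats, so the divisor must be adjusted.
With modified divisor 15300: modified quotas E 4.624, G 2.180, B 5.962, A 4.328, F 8.079, C 3.684.
Rounding down: E 4, G 2, B 5, A 4, F 8, C 3 (total 26).

E 4, G 2, B 5, A 4, F 8, C 3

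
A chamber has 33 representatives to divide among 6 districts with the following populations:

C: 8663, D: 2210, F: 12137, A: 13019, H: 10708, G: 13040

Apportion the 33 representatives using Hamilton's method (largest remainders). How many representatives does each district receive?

C=5; D=1; F=7; A=7; H=6; G=7

Total 59777; standard divisor 59777/33 ≈ 1811.424.
Standard quotas: C 4.7824, D 1.2200, F 6.7003, A 7.1872, H 5.9114, G 7.1988.
Lower quotas: C 4, D 1, F 6, A 7, H 5, G 7 (sum 30, leaving 3 seats).
Remainders in descending order: H 0.9114, C 0.7824, F 0.7003, D 0.2200, G 0.1988, A 0.1872.
The surplus seats go to H, C, F.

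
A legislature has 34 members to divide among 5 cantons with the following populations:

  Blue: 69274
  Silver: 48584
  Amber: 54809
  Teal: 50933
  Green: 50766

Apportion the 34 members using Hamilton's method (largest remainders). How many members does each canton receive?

Total 274366; standard divisor 274366/34 ≈ 8069.588.
Standard quotas: Blue 8.5846, Silver 6.0206, Amber 6.7920, Teal 6.3117, Green 6.2910.
Lower quotas: Blue 8, Silver 6, Amber 6, Teal 6, Green 6 (sum 32, leaving 2 seats).
Remainders in descending order: Amber 0.7920, Blue 0.5846, Teal 0.3117, Green 0.2910, Silver 0.0206.
The surplus seats go to Amber, Blue.

Blue 9, Silver 6, Amber 7, Teal 6, Green 6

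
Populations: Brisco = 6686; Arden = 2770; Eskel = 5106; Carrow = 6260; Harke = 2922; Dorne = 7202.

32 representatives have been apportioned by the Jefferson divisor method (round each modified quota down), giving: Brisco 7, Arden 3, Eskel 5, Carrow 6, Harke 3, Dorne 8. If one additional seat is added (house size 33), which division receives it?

Carrow

Priority for the next seat is population ÷ (current seats + 1).
Priorities: Brisco 835.750, Arden 692.500, Eskel 851.000, Carrow 894.286, Harke 730.500, Dorne 800.222.
Highest priority: Carrow.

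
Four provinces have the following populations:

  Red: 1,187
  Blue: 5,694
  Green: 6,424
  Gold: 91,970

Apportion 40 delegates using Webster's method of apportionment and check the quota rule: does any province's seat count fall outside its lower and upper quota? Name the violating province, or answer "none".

Gold

Standard quotas: Red 0.451, Blue 2.163, Green 2.441, Gold 34.945.
Webster allocation: Red 0, Blue 2, Green 2, Gold 36.
Gold has quota 34.945 (lower 34, upper 35) but receives 36 — outside the quota interval.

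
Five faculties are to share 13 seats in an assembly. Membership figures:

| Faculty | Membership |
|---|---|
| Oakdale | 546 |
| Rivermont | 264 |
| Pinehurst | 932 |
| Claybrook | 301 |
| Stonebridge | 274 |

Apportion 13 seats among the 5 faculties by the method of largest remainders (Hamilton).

Oakdale=3, Rivermont=1, Pinehurst=5, Claybrook=2, Stonebridge=2

Standard divisor: 2317 ÷ 13 ≈ 178.231.
Standard quotas: Oakdale 3.063, Rivermont 1.481, Pinehurst 5.229, Claybrook 1.689, Stonebridge 1.537.
Lower quotas: Oakdale 3, Rivermont 1, Pinehurst 5, Claybrook 1, Stonebridge 1 (sum 11, leaving 2 seats).
Remainders in descending order: Claybrook 0.689, Stonebridge 0.537, Rivermont 0.481, Pinehurst 0.229, Oakdale 0.063.
Largest remainders: Claybrook, Stonebridge receive the extra seats.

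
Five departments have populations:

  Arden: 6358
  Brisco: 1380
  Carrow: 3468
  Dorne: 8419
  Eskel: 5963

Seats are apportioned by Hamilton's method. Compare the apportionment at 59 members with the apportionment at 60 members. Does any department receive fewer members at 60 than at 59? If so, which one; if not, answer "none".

At 59 seats: Arden 15, Brisco 3, Carrow 8, Dorne 19, Eskel 14.
At 60 seats: Arden 15, Brisco 3, Carrow 8, Dorne 20, Eskel 14.
No department's allocation decreased.

none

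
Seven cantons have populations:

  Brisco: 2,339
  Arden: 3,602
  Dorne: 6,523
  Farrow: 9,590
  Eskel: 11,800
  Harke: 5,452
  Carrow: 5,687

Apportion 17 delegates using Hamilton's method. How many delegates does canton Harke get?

Standard divisor: 44993 ÷ 17 ≈ 2646.647.
Standard quotas: Brisco 0.8838, Arden 1.3610, Dorne 2.4646, Farrow 3.6235, Eskel 4.4585, Harke 2.0600, Carrow 2.1488.
Lower quotas: Brisco 0, Arden 1, Dorne 2, Farrow 3, Eskel 4, Harke 2, Carrow 2 (sum 14, leaving 3 seats).
Remainders in descending order: Brisco 0.8838, Farrow 0.6235, Dorne 0.4646, Eskel 0.4585, Arden 0.3610, Carrow 0.1488, Harke 0.0600.
The surplus seats go to Brisco, Farrow, Dorne.
Harke receives 2.

2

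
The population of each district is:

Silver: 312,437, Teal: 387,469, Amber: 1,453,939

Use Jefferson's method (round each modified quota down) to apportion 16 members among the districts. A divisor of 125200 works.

With modified divisor 125200: modified quotas Silver 2.496, Teal 3.095, Amber 11.613.
Rounding down: Silver 2, Teal 3, Amber 11 (total 16).

Silver: 2, Teal: 3, Amber: 11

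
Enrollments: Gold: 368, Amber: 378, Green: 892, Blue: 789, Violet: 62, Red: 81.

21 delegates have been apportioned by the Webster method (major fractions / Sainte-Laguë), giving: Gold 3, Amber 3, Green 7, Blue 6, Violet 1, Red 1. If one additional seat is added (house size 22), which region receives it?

Blue

Priority for the next seat is population ÷ (current seats + 0.5).
Priorities: Gold 105.143, Amber 108.000, Green 118.933, Blue 121.385, Violet 41.333, Red 54.000.
Highest priority: Blue.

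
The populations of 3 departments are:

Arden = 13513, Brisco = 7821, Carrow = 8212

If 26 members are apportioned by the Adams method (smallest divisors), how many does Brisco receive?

7

Standard divisor 29546/26 ≈ 1136.385; standard quotas: Arden 11.891, Brisco 6.882, Carrow 7.226.
Rounding up gives 12, 7, 8 = 27 seats, so the divisor must be adjusted.
With modified divisor 1200: modified quotas Arden 11.261, Brisco 6.518, Carrow 6.843.
Rounding up: Arden 12, Brisco 7, Carrow 7 (total 26).
Brisco receives 7.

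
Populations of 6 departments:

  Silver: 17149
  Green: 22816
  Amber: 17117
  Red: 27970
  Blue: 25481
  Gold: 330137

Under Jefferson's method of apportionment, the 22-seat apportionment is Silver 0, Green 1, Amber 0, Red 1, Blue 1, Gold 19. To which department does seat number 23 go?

Priority for the next seat is population ÷ (current seats + 1).
Priorities: Silver 17149.000, Green 11408.000, Amber 17117.000, Red 13985.000, Blue 12740.500, Gold 16506.850.
Highest priority: Silver.

Silver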